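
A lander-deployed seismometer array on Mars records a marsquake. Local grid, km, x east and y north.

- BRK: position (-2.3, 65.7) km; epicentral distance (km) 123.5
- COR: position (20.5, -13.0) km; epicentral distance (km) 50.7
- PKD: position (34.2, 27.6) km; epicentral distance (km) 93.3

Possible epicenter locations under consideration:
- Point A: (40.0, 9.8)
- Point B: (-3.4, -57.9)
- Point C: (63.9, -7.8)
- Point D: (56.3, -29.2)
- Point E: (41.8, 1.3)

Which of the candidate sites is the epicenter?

Point B

For each candidate, compare |candidate − station| to the reported distance:
Point A: residuals BRK 53.4, COR 20.7, PKD 74.6 → max 74.6 km
Point B: residuals BRK 0.1, COR 0.2, PKD 0.1 → max 0.2 km
Point C: residuals BRK 24.6, COR 7.0, PKD 47.1 → max 47.1 km
Point D: residuals BRK 12.0, COR 11.4, PKD 32.4 → max 32.4 km
Point E: residuals BRK 45.4, COR 25.0, PKD 65.9 → max 65.9 km
Only Point B has all residuals ≈ 0.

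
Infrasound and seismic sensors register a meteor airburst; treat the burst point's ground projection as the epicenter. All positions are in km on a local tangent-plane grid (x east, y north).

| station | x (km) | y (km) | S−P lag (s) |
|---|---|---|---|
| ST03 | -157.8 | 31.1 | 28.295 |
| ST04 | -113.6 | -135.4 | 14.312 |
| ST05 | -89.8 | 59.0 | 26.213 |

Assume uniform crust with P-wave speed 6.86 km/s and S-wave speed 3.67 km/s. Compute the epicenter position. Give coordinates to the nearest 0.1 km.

x ≈ -0.9 km, y ≈ -127.8 km

Distance from S−P lag: d = Δt · v_P v_S / (v_P − v_S) = Δt · (6.86·3.67)/(6.86−3.67) ≈ 7.8922·Δt.
So d_ST03 = 223.31, d_ST04 = 112.95, d_ST05 = 206.88 km.
Circle about each station: (x + 157.8)² + (y − 31.1)² = 223.31²; (x + 113.6)² + (y + 135.4)² = 112.95²; (x + 89.8)² + (y − 59.0)² = 206.88².
Subtracting pairs of circle equations eliminates x²+y² and gives linear equations (the radical axes):
88.4 x − 333.0 y = 42479.72
136.0 x + 55.8 y = -7254.99
Solving the 2×2 system: x ≈ -0.9, y ≈ -127.8 km.
Check against ST03 (with the unrounded x, y): √((x + 157.8)²+(y − 31.1)²) = 223.31 ≈ 223.31 km. ✓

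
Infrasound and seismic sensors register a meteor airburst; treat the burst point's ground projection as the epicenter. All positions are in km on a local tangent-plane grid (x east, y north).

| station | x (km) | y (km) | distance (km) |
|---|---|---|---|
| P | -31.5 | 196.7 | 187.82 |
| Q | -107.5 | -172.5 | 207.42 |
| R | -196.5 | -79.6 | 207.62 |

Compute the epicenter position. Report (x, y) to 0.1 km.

x ≈ -9.3 km, y ≈ 10.2 km

Circle about each station: (x + 31.5)² + (y − 196.7)² = 187.82²; (x + 107.5)² + (y + 172.5)² = 207.42²; (x + 196.5)² + (y + 79.6)² = 207.62².
Subtracting pairs of circle equations eliminates x²+y² and gives linear equations (the radical axes):
-152.0 x − 738.4 y = -6117.34
-330.0 x − 552.6 y = -2564.44
Solving the 2×2 system: x ≈ -9.3, y ≈ 10.2 km.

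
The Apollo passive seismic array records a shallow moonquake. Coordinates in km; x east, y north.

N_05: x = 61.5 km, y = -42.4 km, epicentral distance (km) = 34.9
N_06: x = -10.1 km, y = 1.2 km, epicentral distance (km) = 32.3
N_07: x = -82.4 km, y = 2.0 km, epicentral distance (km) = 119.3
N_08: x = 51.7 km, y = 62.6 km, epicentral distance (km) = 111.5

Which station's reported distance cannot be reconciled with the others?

Solve using three stations at a time. Using N_05, N_07, N_08 (subtract circle equations pairwise → linear system) gives (x, y) ≈ (26.8, -46.1).
Distances from that point to each station vs reported:
  N_05: calculated 34.9 vs reported 34.9 → residual 0.0 km
  N_06: calculated 60.0 vs reported 32.3 → residual 27.7 km
  N_07: calculated 119.3 vs reported 119.3 → residual 0.0 km
  N_08: calculated 111.5 vs reported 111.5 → residual 0.0 km
N_05, N_07, N_08 are mutually consistent (residuals ≈ 0); N_06 is off by 27.7 km.

N_06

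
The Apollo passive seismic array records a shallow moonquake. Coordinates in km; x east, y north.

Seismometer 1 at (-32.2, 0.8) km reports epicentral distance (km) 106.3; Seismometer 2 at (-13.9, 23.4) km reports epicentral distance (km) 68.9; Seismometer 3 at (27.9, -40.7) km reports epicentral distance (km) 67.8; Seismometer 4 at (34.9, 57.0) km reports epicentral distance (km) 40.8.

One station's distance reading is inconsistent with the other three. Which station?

Seismometer 1

Solve using three stations at a time. Using Seismometer 2, Seismometer 3, Seismometer 4 (subtract circle equations pairwise → linear system) gives (x, y) ≈ (55.0, 21.5).
Distances from that point to each station vs reported:
  Seismometer 1: calculated 89.6 vs reported 106.3 → residual 16.7 km
  Seismometer 2: calculated 68.9 vs reported 68.9 → residual 0.0 km
  Seismometer 3: calculated 67.8 vs reported 67.8 → residual 0.0 km
  Seismometer 4: calculated 40.8 vs reported 40.8 → residual 0.0 km
Seismometer 2, Seismometer 3, Seismometer 4 are mutually consistent (residuals ≈ 0); Seismometer 1 is off by 16.7 km.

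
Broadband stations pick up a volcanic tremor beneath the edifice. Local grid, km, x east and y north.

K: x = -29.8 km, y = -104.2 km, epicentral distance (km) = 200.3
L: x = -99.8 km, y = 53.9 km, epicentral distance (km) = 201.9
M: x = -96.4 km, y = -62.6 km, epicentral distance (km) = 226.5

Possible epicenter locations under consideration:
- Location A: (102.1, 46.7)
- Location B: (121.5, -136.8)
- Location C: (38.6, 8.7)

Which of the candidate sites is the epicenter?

For each candidate, compare |candidate − station| to the reported distance:
Location A: residuals K 0.1, L 0.1, M 0.1 → max 0.1 km
Location B: residuals K 45.5, L 90.2, M 3.7 → max 90.2 km
Location C: residuals K 68.3, L 56.3, M 73.8 → max 73.8 km
Only Location A has all residuals ≈ 0.

Location A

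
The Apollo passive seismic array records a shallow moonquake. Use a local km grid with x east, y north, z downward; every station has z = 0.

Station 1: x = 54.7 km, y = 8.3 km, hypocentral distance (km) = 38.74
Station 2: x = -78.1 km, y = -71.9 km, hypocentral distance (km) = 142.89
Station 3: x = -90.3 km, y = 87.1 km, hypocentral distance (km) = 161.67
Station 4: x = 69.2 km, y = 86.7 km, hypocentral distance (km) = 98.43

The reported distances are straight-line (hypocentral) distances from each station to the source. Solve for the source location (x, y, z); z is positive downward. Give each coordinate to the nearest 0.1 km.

(40.8, -0.8, 35.0)

Each station gives a sphere (x−x_i)² + (y−y_i)² + z² = d_i² (stations at z=0).
Subtracting the Station 1 sphere from Station 2 and Station 3: z² cancels, leaving linear equations in x and y:
-265.6 x − 160.4 y = -10708.52
-290.0 x + 157.6 y = -11956.88
Solving: x ≈ 40.798, y ≈ -0.795 km (keep extra digits for the depth step; rounded: 40.8, -0.8).
Then from the Station 1 sphere: z² = 38.74² − (x − 54.7)² − (y − 8.3)² with x = 40.798, y = -0.795, so z ≈ 34.997 ≈ 35.0 km.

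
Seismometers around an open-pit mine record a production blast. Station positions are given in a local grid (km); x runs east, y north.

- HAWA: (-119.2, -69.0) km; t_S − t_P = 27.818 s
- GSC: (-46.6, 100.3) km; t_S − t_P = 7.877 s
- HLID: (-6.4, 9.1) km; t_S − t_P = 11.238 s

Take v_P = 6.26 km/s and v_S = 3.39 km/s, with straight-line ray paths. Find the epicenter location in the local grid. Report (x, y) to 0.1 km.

Distance from S−P lag: d = Δt · v_P v_S / (v_P − v_S) = Δt · (6.26·3.39)/(6.26−3.39) ≈ 7.3942·Δt.
So d_HAWA = 205.69, d_GSC = 58.24, d_HLID = 83.10 km.
Circle about each station: (x + 119.2)² + (y + 69.0)² = 205.69²; (x + 46.6)² + (y − 100.3)² = 58.24²; (x + 6.4)² + (y − 9.1)² = 83.10².
Subtracting the HAWA equation from the GSC and HLID equations removes the quadratic terms:
145.2 x + 338.6 y = 32178.49
225.6 x + 156.2 y = 16556.90
Solving the 2×2 system: x ≈ 10.8, y ≈ 90.4 km.
Check against HAWA (with the unrounded x, y): √((x + 119.2)²+(y + 69.0)²) = 205.69 ≈ 205.69 km. ✓

x ≈ 10.8 km, y ≈ 90.4 km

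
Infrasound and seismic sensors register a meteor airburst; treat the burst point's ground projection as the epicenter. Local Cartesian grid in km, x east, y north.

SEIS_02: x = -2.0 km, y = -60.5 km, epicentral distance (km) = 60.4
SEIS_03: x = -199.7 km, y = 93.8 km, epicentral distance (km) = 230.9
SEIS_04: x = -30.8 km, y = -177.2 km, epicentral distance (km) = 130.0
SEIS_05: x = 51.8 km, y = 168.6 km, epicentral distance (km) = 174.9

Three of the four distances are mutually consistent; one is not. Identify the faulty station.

SEIS_04

Solve using three stations at a time. Using SEIS_02, SEIS_03, SEIS_05 (subtract circle equations pairwise → linear system) gives (x, y) ≈ (10.7, -1.4).
Distances from that point to each station vs reported:
  SEIS_02: calculated 60.4 vs reported 60.4 → residual 0.0 km
  SEIS_03: calculated 230.9 vs reported 230.9 → residual 0.0 km
  SEIS_04: calculated 180.6 vs reported 130.0 → residual 50.6 km
  SEIS_05: calculated 174.9 vs reported 174.9 → residual 0.0 km
SEIS_02, SEIS_03, SEIS_05 are mutually consistent (residuals ≈ 0); SEIS_04 is off by 50.6 km.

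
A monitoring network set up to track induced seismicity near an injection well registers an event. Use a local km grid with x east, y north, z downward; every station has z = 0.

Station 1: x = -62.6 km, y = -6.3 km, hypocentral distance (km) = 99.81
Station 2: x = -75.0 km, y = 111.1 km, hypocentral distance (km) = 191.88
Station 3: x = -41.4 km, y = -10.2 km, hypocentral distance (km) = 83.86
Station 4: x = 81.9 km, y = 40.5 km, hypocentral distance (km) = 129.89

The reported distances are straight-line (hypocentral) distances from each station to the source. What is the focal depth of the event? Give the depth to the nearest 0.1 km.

depth ≈ 51.2 km

Each station gives a sphere (x−x_i)² + (y−y_i)² + z² = d_i² (stations at z=0).
Subtracting the Station 1 sphere from Station 2 and Station 3: z² cancels, leaving linear equations in x and y:
-24.8 x + 234.8 y = -12846.14
42.4 x − 7.8 y = 789.09
Solving: x ≈ 8.715, y ≈ -53.790 km (keep extra digits for the depth step; rounded: 8.7, -53.8).
Then from the Station 1 sphere: z² = 99.81² − (x + 62.6)² − (y + 6.3)² with x = 8.715, y = -53.790, so z ≈ 51.195 ≈ 51.2 km.
Check against Station 4 (with the unrounded solution): distance 129.88 ≈ 129.89 km. ✓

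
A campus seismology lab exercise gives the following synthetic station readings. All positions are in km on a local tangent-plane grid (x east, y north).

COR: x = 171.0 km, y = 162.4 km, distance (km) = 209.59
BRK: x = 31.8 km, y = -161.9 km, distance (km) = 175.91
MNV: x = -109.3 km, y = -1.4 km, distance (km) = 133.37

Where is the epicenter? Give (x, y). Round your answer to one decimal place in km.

23.2 km east, 13.8 km north

Circle about each station: (x − 171.0)² + (y − 162.4)² = 209.59²; (x − 31.8)² + (y + 161.9)² = 175.91²; (x + 109.3)² + (y + 1.4)² = 133.37².
Subtracting the COR equation from the BRK and MNV equations removes the quadratic terms:
-278.4 x − 648.6 y = -15408.27
-560.6 x − 327.6 y = -17525.90
Solving the 2×2 system: x ≈ 23.2, y ≈ 13.8 km.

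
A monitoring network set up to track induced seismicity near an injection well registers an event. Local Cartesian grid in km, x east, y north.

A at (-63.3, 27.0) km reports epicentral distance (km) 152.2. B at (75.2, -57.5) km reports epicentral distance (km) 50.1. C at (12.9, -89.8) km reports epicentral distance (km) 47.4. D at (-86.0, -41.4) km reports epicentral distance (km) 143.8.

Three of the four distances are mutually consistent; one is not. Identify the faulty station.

B

Solve using three stations at a time. Using A, C, D (subtract circle equations pairwise → linear system) gives (x, y) ≈ (55.2, -68.5).
Distances from that point to each station vs reported:
  A: calculated 152.2 vs reported 152.2 → residual 0.0 km
  B: calculated 22.8 vs reported 50.1 → residual 27.3 km
  C: calculated 47.4 vs reported 47.4 → residual 0.0 km
  D: calculated 143.8 vs reported 143.8 → residual 0.0 km
A, C, D are mutually consistent (residuals ≈ 0); B is off by 27.3 km.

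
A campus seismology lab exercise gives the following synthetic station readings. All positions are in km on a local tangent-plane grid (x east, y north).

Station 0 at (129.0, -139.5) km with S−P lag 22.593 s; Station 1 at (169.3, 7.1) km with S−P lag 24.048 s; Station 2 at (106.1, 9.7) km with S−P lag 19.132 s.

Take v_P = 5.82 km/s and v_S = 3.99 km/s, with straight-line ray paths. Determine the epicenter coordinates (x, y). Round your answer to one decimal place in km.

-134.1 km east, -25.6 km north

Distance from S−P lag: d = Δt · v_P v_S / (v_P − v_S) = Δt · (5.82·3.99)/(5.82−3.99) ≈ 12.6895·Δt.
So d_Station 0 = 286.69, d_Station 1 = 305.16, d_Station 2 = 242.78 km.
Circle about each station: (x − 129.0)² + (y + 139.5)² = 286.69²; (x − 169.3)² + (y − 7.1)² = 305.16²; (x − 106.1)² + (y − 9.7)² = 242.78².
Subtracting pairs of circle equations eliminates x²+y² and gives linear equations (the radical axes):
80.6 x + 293.2 y = -18319.82
-45.8 x + 298.4 y = -1500.92
Solving the 2×2 system: x ≈ -134.1, y ≈ -25.6 km.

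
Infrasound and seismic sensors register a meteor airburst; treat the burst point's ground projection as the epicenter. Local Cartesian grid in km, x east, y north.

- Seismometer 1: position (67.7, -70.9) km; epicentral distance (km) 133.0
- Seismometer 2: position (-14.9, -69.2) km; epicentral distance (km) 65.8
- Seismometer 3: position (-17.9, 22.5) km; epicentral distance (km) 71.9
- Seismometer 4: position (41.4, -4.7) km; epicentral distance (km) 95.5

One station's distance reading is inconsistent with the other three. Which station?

Seismometer 3

Solve using three stations at a time. Using Seismometer 1, Seismometer 2, Seismometer 4 (subtract circle equations pairwise → linear system) gives (x, y) ≈ (-53.4, -15.9).
Distances from that point to each station vs reported:
  Seismometer 1: calculated 132.9 vs reported 133.0 → residual 0.1 km
  Seismometer 2: calculated 65.7 vs reported 65.8 → residual 0.1 km
  Seismometer 3: calculated 52.3 vs reported 71.9 → residual 19.6 km
  Seismometer 4: calculated 95.4 vs reported 95.5 → residual 0.1 km
Seismometer 1, Seismometer 2, Seismometer 4 are mutually consistent (residuals ≈ 0); Seismometer 3 is off by 19.6 km.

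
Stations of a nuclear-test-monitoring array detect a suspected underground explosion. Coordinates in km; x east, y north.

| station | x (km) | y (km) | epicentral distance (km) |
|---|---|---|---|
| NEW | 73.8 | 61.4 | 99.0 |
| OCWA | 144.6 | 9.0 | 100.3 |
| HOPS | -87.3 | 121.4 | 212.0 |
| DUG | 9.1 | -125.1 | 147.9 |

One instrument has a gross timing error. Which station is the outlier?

Solve using three stations at a time. Using NEW, OCWA, HOPS (subtract circle equations pairwise → linear system) gives (x, y) ≈ (55.1, -35.5).
Distances from that point to each station vs reported:
  NEW: calculated 98.7 vs reported 99.0 → residual 0.3 km
  OCWA: calculated 100.0 vs reported 100.3 → residual 0.3 km
  HOPS: calculated 211.8 vs reported 212.0 → residual 0.2 km
  DUG: calculated 100.7 vs reported 147.9 → residual 47.2 km
NEW, OCWA, HOPS are mutually consistent (residuals ≈ 0); DUG is off by 47.2 km.

DUG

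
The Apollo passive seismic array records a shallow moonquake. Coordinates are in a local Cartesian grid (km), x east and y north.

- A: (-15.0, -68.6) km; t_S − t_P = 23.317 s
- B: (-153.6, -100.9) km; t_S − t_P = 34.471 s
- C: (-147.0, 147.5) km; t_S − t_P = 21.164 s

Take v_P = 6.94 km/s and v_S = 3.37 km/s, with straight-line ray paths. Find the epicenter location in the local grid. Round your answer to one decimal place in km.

Distance from S−P lag: d = Δt · v_P v_S / (v_P − v_S) = Δt · (6.94·3.37)/(6.94−3.37) ≈ 6.5512·Δt.
So d_A = 152.75, d_B = 225.83, d_C = 138.65 km.
Circle about each station: (x + 15.0)² + (y + 68.6)² = 152.75²; (x + 153.6)² + (y + 100.9)² = 225.83²; (x + 147.0)² + (y − 147.5)² = 138.65².
Subtracting the A equation from the B and C equations removes the quadratic terms:
-277.2 x − 64.6 y = 1176.18
-264.0 x + 432.2 y = 42543.03
Solving the 2×2 system: x ≈ -23.8, y ≈ 83.9 km.

x ≈ -23.8 km, y ≈ 83.9 km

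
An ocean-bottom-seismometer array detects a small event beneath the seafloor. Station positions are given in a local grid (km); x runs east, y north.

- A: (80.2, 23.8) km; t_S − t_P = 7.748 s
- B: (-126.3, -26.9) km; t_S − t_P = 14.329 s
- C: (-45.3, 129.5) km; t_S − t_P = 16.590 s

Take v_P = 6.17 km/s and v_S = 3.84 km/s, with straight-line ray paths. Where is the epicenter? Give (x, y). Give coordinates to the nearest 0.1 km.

(19.4, -26.3)

Distance from S−P lag: d = Δt · v_P v_S / (v_P − v_S) = Δt · (6.17·3.84)/(6.17−3.84) ≈ 10.1686·Δt.
So d_A = 78.79, d_B = 145.71, d_C = 168.70 km.
Circle about each station: (x − 80.2)² + (y − 23.8)² = 78.79²; (x + 126.3)² + (y + 26.9)² = 145.71²; (x + 45.3)² + (y − 129.5)² = 168.70².
Subtracting the A equation from the B and C equations removes the quadratic terms:
-413.0 x − 101.4 y = -5346.72
-251.0 x + 211.4 y = -10427.97
Solving the 2×2 system: x ≈ 19.4, y ≈ -26.3 km.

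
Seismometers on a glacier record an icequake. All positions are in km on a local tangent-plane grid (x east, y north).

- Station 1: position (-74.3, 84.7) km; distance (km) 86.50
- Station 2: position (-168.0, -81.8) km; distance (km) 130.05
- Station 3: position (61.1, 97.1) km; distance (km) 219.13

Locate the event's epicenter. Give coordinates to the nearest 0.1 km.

Circle about each station: (x + 74.3)² + (y − 84.7)² = 86.50²; (x + 168.0)² + (y + 81.8)² = 130.05²; (x − 61.1)² + (y − 97.1)² = 219.13².
Subtracting the Station 1 equation from the Station 2 and Station 3 equations removes the quadratic terms:
-187.4 x − 333.0 y = 12789.91
270.8 x + 24.8 y = -40068.67
Solving the 2×2 system: x ≈ -152.3, y ≈ 47.3 km.

-152.3 km east, 47.3 km north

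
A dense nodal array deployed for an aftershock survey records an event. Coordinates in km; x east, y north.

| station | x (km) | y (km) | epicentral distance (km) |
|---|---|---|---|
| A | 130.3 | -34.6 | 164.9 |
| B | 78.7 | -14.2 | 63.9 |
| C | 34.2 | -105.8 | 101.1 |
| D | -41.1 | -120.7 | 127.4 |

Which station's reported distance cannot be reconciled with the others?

Solve using three stations at a time. Using B, C, D (subtract circle equations pairwise → linear system) gives (x, y) ≈ (15.3, -6.5).
Distances from that point to each station vs reported:
  A: calculated 118.3 vs reported 164.9 → residual 46.6 km
  B: calculated 63.8 vs reported 63.9 → residual 0.1 km
  C: calculated 101.1 vs reported 101.1 → residual 0.0 km
  D: calculated 127.4 vs reported 127.4 → residual 0.0 km
B, C, D are mutually consistent (residuals ≈ 0); A is off by 46.6 km.

A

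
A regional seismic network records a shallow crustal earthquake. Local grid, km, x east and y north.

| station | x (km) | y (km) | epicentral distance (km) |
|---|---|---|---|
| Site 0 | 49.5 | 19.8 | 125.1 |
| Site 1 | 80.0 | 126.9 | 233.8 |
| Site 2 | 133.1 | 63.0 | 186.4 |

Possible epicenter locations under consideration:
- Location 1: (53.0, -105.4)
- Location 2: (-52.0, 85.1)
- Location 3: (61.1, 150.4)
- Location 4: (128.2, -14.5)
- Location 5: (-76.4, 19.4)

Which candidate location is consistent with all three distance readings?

For each candidate, compare |candidate − station| to the reported distance:
Location 1: residuals Site 0 0.1, Site 1 0.1, Site 2 0.1 → max 0.1 km
Location 2: residuals Site 0 4.4, Site 1 95.3, Site 2 0.0 → max 95.3 km
Location 3: residuals Site 0 6.0, Site 1 203.6, Site 2 73.2 → max 203.6 km
Location 4: residuals Site 0 39.3, Site 1 84.4, Site 2 108.7 → max 108.7 km
Location 5: residuals Site 0 0.8, Site 1 44.0, Site 2 27.6 → max 44.0 km
Only Location 1 has all residuals ≈ 0.

Location 1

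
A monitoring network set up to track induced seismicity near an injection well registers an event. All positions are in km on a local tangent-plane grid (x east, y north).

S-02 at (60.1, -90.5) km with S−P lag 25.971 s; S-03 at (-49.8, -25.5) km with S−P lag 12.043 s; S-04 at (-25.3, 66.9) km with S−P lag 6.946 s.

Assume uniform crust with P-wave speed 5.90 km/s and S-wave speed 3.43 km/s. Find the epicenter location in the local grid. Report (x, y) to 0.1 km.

x ≈ -82.2 km, y ≈ 67.7 km

Distance from S−P lag: d = Δt · v_P v_S / (v_P − v_S) = Δt · (5.90·3.43)/(5.90−3.43) ≈ 8.1931·Δt.
So d_S-02 = 212.78, d_S-03 = 98.67, d_S-04 = 56.91 km.
Circle about each station: (x − 60.1)² + (y + 90.5)² = 212.78²; (x + 49.8)² + (y + 25.5)² = 98.67²; (x + 25.3)² + (y − 66.9)² = 56.91².
Subtracting pairs of circle equations eliminates x²+y² and gives linear equations (the radical axes):
-219.8 x + 130.0 y = 26867.59
-170.8 x + 314.8 y = 35350.02
Solving the 2×2 system: x ≈ -82.2, y ≈ 67.7 km.
Check against S-02 (with the unrounded x, y): √((x − 60.1)²+(y + 90.5)²) = 212.78 ≈ 212.78 km. ✓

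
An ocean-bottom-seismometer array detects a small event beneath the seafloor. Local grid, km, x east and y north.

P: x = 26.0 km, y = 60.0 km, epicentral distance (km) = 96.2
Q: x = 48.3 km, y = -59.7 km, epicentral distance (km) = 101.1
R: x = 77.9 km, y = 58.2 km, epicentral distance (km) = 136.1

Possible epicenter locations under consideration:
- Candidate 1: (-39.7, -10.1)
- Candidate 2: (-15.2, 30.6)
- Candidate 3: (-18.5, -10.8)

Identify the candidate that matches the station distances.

Candidate 1

For each candidate, compare |candidate − station| to the reported distance:
Candidate 1: residuals P 0.1, Q 0.1, R 0.1 → max 0.1 km
Candidate 2: residuals P 45.6, Q 9.3, R 39.0 → max 45.6 km
Candidate 3: residuals P 12.6, Q 18.3, R 17.6 → max 18.3 km
Only Candidate 1 has all residuals ≈ 0.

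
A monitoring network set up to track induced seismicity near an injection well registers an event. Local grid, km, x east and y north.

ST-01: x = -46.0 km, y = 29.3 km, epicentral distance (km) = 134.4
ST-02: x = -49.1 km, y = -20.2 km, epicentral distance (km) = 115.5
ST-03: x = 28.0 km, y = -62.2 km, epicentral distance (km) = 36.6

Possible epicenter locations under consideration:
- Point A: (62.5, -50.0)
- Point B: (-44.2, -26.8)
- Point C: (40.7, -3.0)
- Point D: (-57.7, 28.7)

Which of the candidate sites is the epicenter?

For each candidate, compare |candidate − station| to the reported distance:
Point A: residuals ST-01 0.0, ST-02 0.0, ST-03 0.0 → max 0.0 km
Point B: residuals ST-01 78.3, ST-02 107.3, ST-03 43.8 → max 107.3 km
Point C: residuals ST-01 41.9, ST-02 24.1, ST-03 23.9 → max 41.9 km
Point D: residuals ST-01 122.7, ST-02 65.8, ST-03 88.3 → max 122.7 km
Only Point A has all residuals ≈ 0.

Point A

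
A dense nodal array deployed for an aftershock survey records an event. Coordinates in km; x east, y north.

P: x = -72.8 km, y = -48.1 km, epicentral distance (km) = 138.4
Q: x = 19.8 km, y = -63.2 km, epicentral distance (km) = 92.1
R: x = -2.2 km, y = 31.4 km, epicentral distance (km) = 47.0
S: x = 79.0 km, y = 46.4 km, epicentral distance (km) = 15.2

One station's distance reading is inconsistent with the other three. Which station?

S

Solve using three stations at a time. Using P, Q, R (subtract circle equations pairwise → linear system) gives (x, y) ≈ (44.4, 25.5).
Distances from that point to each station vs reported:
  P: calculated 138.4 vs reported 138.4 → residual 0.0 km
  Q: calculated 92.1 vs reported 92.1 → residual 0.0 km
  R: calculated 46.9 vs reported 47.0 → residual 0.1 km
  S: calculated 40.4 vs reported 15.2 → residual 25.2 km
P, Q, R are mutually consistent (residuals ≈ 0); S is off by 25.2 km.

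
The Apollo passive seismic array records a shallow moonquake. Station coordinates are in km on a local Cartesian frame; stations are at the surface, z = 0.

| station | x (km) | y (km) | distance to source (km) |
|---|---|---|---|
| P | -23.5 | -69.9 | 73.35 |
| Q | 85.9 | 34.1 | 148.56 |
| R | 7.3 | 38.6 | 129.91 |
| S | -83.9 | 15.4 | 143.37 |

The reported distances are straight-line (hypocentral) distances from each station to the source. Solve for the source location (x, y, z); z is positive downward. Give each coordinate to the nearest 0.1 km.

Each station gives a sphere (x−x_i)² + (y−y_i)² + z² = d_i² (stations at z=0).
Subtracting the P sphere from Q and R: z² cancels, leaving linear equations in x and y:
218.8 x + 208.0 y = -13586.49
61.6 x + 217.0 y = -15391.40
Solving: x ≈ 7.302, y ≈ -73.001 km (keep extra digits for the depth step; rounded: 7.3, -73.0).
Then from the P sphere: z² = 73.35² − (x + 23.5)² − (y + 69.9)² with x = 7.302, y = -73.001, so z ≈ 66.497 ≈ 66.5 km.

(7.3, -73.0, 66.5)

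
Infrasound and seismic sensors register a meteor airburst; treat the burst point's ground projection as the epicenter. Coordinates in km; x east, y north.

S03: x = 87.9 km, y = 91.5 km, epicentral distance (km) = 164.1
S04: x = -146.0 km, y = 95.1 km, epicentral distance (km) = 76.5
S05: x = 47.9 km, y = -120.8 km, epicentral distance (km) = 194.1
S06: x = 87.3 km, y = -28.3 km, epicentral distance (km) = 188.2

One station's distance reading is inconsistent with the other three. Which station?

Solve using three stations at a time. Using S03, S04, S06 (subtract circle equations pairwise → linear system) gives (x, y) ≈ (-74.5, 67.8).
Distances from that point to each station vs reported:
  S03: calculated 164.1 vs reported 164.1 → residual 0.0 km
  S04: calculated 76.5 vs reported 76.5 → residual 0.0 km
  S05: calculated 224.9 vs reported 194.1 → residual 30.8 km
  S06: calculated 188.2 vs reported 188.2 → residual 0.0 km
S03, S04, S06 are mutually consistent (residuals ≈ 0); S05 is off by 30.8 km.

S05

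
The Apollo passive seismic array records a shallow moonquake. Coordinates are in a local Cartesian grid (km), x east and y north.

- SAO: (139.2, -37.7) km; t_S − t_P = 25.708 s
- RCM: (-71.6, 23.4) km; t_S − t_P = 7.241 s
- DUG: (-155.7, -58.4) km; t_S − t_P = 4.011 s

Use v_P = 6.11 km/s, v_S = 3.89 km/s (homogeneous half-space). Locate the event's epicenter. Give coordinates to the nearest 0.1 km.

x ≈ -135.5 km, y ≈ -20.5 km

Distance from S−P lag: d = Δt · v_P v_S / (v_P − v_S) = Δt · (6.11·3.89)/(6.11−3.89) ≈ 10.7063·Δt.
So d_SAO = 275.24, d_RCM = 77.52, d_DUG = 42.94 km.
Circle about each station: (x − 139.2)² + (y + 37.7)² = 275.24²; (x + 71.6)² + (y − 23.4)² = 77.52²; (x + 155.7)² + (y + 58.4)² = 42.94².
Subtracting the SAO equation from the RCM and DUG equations removes the quadratic terms:
-421.6 x + 122.2 y = 54623.90
-589.8 x − 41.4 y = 80768.33
Solving the 2×2 system: x ≈ -135.5, y ≈ -20.5 km.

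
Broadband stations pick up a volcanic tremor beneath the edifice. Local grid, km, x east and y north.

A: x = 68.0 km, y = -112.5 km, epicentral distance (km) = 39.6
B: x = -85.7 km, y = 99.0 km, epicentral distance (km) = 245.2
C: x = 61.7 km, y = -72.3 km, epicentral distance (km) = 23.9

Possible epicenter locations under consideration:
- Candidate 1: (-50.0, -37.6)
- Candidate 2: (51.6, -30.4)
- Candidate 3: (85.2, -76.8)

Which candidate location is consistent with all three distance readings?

Candidate 3

For each candidate, compare |candidate − station| to the reported distance:
Candidate 1: residuals A 100.2, B 104.0, C 93.1 → max 104.0 km
Candidate 2: residuals A 44.1, B 56.5, C 19.2 → max 56.5 km
Candidate 3: residuals A 0.0, B 0.0, C 0.0 → max 0.0 km
Only Candidate 3 has all residuals ≈ 0.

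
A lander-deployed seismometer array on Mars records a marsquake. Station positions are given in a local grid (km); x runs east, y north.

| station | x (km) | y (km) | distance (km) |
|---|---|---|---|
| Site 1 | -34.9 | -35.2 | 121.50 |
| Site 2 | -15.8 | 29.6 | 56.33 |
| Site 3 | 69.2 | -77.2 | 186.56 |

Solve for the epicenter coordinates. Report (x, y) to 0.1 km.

Circle about each station: (x + 34.9)² + (y + 35.2)² = 121.50²; (x + 15.8)² + (y − 29.6)² = 56.33²; (x − 69.2)² + (y + 77.2)² = 186.56².
Subtracting the Site 1 equation from the Site 2 and Site 3 equations removes the quadratic terms:
38.2 x + 129.6 y = 10257.93
208.2 x − 84.0 y = -11750.95
Solving the 2×2 system: x ≈ -21.9, y ≈ 85.6 km.
Check against Site 1 (with the unrounded x, y): √((x + 34.9)²+(y + 35.2)²) = 121.50 ≈ 121.50 km. ✓

x ≈ -21.9 km, y ≈ 85.6 km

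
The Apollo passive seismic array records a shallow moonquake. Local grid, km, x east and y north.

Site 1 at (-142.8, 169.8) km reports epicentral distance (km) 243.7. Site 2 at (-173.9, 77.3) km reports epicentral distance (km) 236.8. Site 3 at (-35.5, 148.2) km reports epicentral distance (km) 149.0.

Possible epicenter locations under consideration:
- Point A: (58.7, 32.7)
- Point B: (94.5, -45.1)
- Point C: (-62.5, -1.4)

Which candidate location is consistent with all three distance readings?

Point A

For each candidate, compare |candidate − station| to the reported distance:
Point A: residuals Site 1 0.0, Site 2 0.0, Site 3 0.0 → max 0.0 km
Point B: residuals Site 1 76.4, Site 2 58.2, Site 3 83.9 → max 83.9 km
Point C: residuals Site 1 54.6, Site 2 100.4, Site 3 3.0 → max 100.4 km
Only Point A has all residuals ≈ 0.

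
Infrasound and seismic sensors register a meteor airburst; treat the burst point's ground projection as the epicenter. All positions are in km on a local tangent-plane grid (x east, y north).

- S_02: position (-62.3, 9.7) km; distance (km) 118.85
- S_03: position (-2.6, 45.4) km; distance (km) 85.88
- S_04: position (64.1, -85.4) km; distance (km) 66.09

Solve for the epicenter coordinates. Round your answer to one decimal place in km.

(52.7, -20.3)

Circle about each station: (x + 62.3)² + (y − 9.7)² = 118.85²; (x + 2.6)² + (y − 45.4)² = 85.88²; (x − 64.1)² + (y + 85.4)² = 66.09².
Subtracting pairs of circle equations eliminates x²+y² and gives linear equations (the radical axes):
119.4 x + 71.4 y = 4842.49
252.8 x − 190.2 y = 17184.02
Solving the 2×2 system: x ≈ 52.7, y ≈ -20.3 km.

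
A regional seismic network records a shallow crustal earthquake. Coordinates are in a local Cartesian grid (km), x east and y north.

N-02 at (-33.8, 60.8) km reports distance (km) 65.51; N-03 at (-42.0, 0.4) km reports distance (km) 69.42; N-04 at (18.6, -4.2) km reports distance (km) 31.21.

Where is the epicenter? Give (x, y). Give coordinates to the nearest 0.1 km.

Circle about each station: (x + 33.8)² + (y − 60.8)² = 65.51²; (x + 42.0)² + (y − 0.4)² = 69.42²; (x − 18.6)² + (y + 4.2)² = 31.21².
Subtracting the N-02 equation from the N-03 and N-04 equations removes the quadratic terms:
-16.4 x − 120.8 y = -3602.50
104.8 x − 130.0 y = -1157.98
Solving the 2×2 system: x ≈ 22.2, y ≈ 26.8 km.
Check against N-02 (with the unrounded x, y): √((x + 33.8)²+(y − 60.8)²) = 65.51 ≈ 65.51 km. ✓

x ≈ 22.2 km, y ≈ 26.8 km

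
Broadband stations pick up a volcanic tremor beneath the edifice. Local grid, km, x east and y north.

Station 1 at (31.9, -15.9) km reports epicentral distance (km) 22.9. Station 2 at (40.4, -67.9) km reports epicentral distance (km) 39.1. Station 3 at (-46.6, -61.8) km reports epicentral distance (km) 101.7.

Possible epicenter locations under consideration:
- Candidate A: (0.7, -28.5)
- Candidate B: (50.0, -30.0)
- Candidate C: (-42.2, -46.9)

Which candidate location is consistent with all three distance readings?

Candidate B

For each candidate, compare |candidate − station| to the reported distance:
Candidate A: residuals Station 1 10.7, Station 2 16.8, Station 3 43.9 → max 43.9 km
Candidate B: residuals Station 1 0.0, Station 2 0.0, Station 3 0.0 → max 0.0 km
Candidate C: residuals Station 1 57.4, Station 2 46.1, Station 3 86.2 → max 86.2 km
Only Candidate B has all residuals ≈ 0.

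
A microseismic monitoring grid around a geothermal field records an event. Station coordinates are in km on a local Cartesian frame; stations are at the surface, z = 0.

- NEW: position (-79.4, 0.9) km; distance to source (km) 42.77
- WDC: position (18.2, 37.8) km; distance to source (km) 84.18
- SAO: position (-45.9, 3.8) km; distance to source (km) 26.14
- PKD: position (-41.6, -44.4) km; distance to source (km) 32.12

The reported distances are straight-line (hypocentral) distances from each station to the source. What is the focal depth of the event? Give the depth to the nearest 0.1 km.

Each station gives a sphere (x−x_i)² + (y−y_i)² + z² = d_i² (stations at z=0).
Subtracting the NEW sphere from WDC and SAO: z² cancels, leaving linear equations in x and y:
195.2 x + 73.8 y = -9802.09
67.0 x + 5.8 y = -3037.95
Solving: x ≈ -43.895, y ≈ -16.717 km (keep extra digits for the depth step; rounded: -43.9, -16.7).
Then from the NEW sphere: z² = 42.77² − (x + 79.4)² − (y − 0.9)² with x = -43.895, y = -16.717, so z ≈ 16.072 ≈ 16.1 km.

z ≈ 16.1 km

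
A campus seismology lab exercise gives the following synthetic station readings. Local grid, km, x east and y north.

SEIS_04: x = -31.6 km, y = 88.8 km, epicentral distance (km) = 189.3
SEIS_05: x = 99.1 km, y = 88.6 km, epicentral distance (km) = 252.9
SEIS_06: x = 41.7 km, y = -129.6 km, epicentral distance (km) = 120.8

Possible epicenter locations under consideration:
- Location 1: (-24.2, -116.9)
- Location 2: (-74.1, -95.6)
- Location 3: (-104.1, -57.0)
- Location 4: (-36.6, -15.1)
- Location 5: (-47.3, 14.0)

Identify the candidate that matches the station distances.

Location 2

For each candidate, compare |candidate − station| to the reported distance:
Location 1: residuals SEIS_04 16.5, SEIS_05 13.2, SEIS_06 53.7 → max 53.7 km
Location 2: residuals SEIS_04 0.1, SEIS_05 0.1, SEIS_06 0.1 → max 0.1 km
Location 3: residuals SEIS_04 26.5, SEIS_05 2.9, SEIS_06 42.1 → max 42.1 km
Location 4: residuals SEIS_04 85.3, SEIS_05 82.1, SEIS_06 17.9 → max 85.3 km
Location 5: residuals SEIS_04 112.9, SEIS_05 88.6, SEIS_06 48.1 → max 112.9 km
Only Location 2 has all residuals ≈ 0.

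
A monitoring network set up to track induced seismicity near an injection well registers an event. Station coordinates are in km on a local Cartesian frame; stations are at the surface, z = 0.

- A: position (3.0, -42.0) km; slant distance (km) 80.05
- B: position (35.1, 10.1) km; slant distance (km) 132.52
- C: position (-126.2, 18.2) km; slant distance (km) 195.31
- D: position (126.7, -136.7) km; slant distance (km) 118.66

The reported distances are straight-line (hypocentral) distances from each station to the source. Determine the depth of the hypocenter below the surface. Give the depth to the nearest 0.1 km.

Each station gives a sphere (x−x_i)² + (y−y_i)² + z² = d_i² (stations at z=0).
Subtracting the A sphere from B and C: z² cancels, leaving linear equations in x and y:
64.2 x + 104.2 y = -11592.53
-258.4 x + 120.4 y = -17253.31
Solving: x ≈ 11.602, y ≈ -118.401 km (keep extra digits for the depth step; rounded: 11.6, -118.4).
Then from the A sphere: z² = 80.05² − (x − 3.0)² − (y + 42.0)² with x = 11.602, y = -118.401, so z ≈ 22.291 ≈ 22.3 km.

depth ≈ 22.3 km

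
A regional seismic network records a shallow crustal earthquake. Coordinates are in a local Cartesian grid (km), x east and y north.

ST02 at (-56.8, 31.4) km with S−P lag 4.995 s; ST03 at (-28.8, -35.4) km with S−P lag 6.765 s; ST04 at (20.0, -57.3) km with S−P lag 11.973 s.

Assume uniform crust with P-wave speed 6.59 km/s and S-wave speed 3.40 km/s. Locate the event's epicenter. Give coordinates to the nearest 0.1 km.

-27.5 km east, 12.1 km north

Distance from S−P lag: d = Δt · v_P v_S / (v_P − v_S) = Δt · (6.59·3.40)/(6.59−3.40) ≈ 7.0238·Δt.
So d_ST02 = 35.08, d_ST03 = 47.52, d_ST04 = 84.10 km.
Circle about each station: (x + 56.8)² + (y − 31.4)² = 35.08²; (x + 28.8)² + (y + 35.4)² = 47.52²; (x − 20.0)² + (y + 57.3)² = 84.10².
Subtracting the ST02 equation from the ST03 and ST04 equations removes the quadratic terms:
56.0 x − 133.6 y = -3157.14
153.6 x − 177.4 y = -6371.11
Solving the 2×2 system: x ≈ -27.5, y ≈ 12.1 km.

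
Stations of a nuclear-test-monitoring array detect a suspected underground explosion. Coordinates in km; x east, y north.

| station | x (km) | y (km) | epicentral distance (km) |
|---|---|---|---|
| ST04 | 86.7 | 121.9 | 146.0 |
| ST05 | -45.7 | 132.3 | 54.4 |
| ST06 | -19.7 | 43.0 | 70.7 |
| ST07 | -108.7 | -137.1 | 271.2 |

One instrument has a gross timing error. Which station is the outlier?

ST04

Solve using three stations at a time. Using ST05, ST06, ST07 (subtract circle equations pairwise → linear system) gives (x, y) ≈ (3.8, 109.7).
Distances from that point to each station vs reported:
  ST04: calculated 83.8 vs reported 146.0 → residual 62.2 km
  ST05: calculated 54.4 vs reported 54.4 → residual 0.0 km
  ST06: calculated 70.7 vs reported 70.7 → residual 0.0 km
  ST07: calculated 271.2 vs reported 271.2 → residual 0.0 km
ST05, ST06, ST07 are mutually consistent (residuals ≈ 0); ST04 is off by 62.2 km.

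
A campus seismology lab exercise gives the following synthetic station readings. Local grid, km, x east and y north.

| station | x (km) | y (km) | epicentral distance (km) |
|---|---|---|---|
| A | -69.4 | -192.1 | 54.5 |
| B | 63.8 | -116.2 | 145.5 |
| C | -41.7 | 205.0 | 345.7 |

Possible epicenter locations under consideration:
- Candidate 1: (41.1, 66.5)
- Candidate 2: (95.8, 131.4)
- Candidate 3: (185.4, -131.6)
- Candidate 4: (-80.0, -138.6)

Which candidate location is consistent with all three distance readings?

For each candidate, compare |candidate − station| to the reported distance:
Candidate 1: residuals A 226.7, B 38.6, C 184.3 → max 226.7 km
Candidate 2: residuals A 308.7, B 104.2, C 189.7 → max 308.7 km
Candidate 3: residuals A 207.4, B 22.9, C 60.3 → max 207.4 km
Candidate 4: residuals A 0.0, B 0.0, C 0.0 → max 0.0 km
Only Candidate 4 has all residuals ≈ 0.

Candidate 4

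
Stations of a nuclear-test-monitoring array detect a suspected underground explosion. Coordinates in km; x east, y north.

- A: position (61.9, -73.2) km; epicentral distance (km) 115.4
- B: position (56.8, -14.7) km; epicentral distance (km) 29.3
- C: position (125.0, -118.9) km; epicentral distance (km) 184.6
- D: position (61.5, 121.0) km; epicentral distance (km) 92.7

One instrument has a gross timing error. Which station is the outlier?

B

Solve using three stations at a time. Using A, C, D (subtract circle equations pairwise → linear system) gives (x, y) ≈ (24.6, 36.0).
Distances from that point to each station vs reported:
  A: calculated 115.4 vs reported 115.4 → residual 0.0 km
  B: calculated 60.1 vs reported 29.3 → residual 30.8 km
  C: calculated 184.6 vs reported 184.6 → residual 0.0 km
  D: calculated 92.7 vs reported 92.7 → residual 0.0 km
A, C, D are mutually consistent (residuals ≈ 0); B is off by 30.8 km.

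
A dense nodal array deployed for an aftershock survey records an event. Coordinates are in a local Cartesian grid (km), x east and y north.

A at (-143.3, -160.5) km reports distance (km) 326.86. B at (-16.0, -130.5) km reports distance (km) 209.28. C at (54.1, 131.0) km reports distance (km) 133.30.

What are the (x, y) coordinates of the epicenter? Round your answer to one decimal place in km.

x ≈ 128.8 km, y ≈ 20.6 km

Circle about each station: (x + 143.3)² + (y + 160.5)² = 326.86²; (x + 16.0)² + (y + 130.5)² = 209.28²; (x − 54.1)² + (y − 131.0)² = 133.30².
Subtracting pairs of circle equations eliminates x²+y² and gives linear equations (the radical axes):
254.6 x + 60.0 y = 34030.45
394.8 x + 583.0 y = 62861.24
Solving the 2×2 system: x ≈ 128.8, y ≈ 20.6 km.
Check against A (with the unrounded x, y): √((x + 143.3)²+(y + 160.5)²) = 326.86 ≈ 326.86 km. ✓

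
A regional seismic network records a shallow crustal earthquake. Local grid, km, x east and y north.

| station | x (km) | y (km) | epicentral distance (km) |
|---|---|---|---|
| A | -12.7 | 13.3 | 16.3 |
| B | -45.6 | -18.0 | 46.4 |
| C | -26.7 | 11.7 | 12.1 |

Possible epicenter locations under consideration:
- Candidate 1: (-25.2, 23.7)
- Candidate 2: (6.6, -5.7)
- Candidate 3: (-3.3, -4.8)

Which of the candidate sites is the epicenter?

For each candidate, compare |candidate − station| to the reported distance:
Candidate 1: residuals A 0.0, B 0.0, C 0.0 → max 0.0 km
Candidate 2: residuals A 10.8, B 7.2, C 25.5 → max 25.5 km
Candidate 3: residuals A 4.1, B 2.1, C 16.5 → max 16.5 km
Only Candidate 1 has all residuals ≈ 0.

Candidate 1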